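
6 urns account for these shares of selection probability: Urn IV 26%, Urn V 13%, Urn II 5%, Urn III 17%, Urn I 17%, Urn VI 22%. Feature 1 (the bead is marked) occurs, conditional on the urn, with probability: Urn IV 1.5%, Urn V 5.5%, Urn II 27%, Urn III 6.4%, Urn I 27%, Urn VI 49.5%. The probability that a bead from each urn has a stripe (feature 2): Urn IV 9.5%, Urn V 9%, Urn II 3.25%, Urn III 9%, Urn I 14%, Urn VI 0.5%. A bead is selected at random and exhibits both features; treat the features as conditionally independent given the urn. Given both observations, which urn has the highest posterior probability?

Urn I

Compute prior × likelihood for every hypothesis:
  Urn IV: 0.26 × 0.015 × 0.095 = 0.0003705
  Urn V: 0.13 × 0.055 × 0.09 = 0.0006435
  Urn II: 0.05 × 0.27 × 0.0325 = 0.00043875
  Urn III: 0.17 × 0.064 × 0.09 = 0.0009792
  Urn I: 0.17 × 0.27 × 0.14 = 0.006426
  Urn VI: 0.22 × 0.495 × 0.005 = 0.0005445
Sum = 0.00940245.
Largest term belongs to Urn I, so Urn I is most probable.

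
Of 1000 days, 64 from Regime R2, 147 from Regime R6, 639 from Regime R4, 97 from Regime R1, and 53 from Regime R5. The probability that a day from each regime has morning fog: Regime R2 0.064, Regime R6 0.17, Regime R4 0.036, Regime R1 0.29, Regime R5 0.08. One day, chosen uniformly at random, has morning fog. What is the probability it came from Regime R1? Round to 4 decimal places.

0.3331

Unnormalized posteriors (prior × likelihood):
  Regime R2: 0.064 × 0.064 = 0.004096
  Regime R6: 0.147 × 0.17 = 0.02499
  Regime R4: 0.639 × 0.036 = 0.023004
  Regime R1: 0.097 × 0.29 = 0.02813
  Regime R5: 0.053 × 0.08 = 0.00424
Total = 0.08446.
P(Regime R1 | evidence) = 0.02813 / 0.08446 ≈ 0.3331.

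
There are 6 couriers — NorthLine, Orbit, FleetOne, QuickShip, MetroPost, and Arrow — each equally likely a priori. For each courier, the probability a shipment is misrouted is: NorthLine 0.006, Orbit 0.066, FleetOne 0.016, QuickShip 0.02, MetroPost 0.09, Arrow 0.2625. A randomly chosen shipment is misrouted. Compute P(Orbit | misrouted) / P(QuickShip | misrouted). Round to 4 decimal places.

3.3000

With a uniform prior (1/6 each), posterior ∝ likelihood:
  NorthLine: 0.006
  Orbit: 0.066
  FleetOne: 0.016
  QuickShip: 0.02
  MetroPost: 0.09
  Arrow: 0.2625
Total = 0.4605.
The ratio is 0.066 / 0.02 (the normalizer cancels) = 3.3000.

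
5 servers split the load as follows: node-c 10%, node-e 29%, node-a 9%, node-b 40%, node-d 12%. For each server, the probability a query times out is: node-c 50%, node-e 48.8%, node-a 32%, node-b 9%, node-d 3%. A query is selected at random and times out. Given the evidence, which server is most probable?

node-e

By Bayes' rule, posterior ∝ prior × likelihood:
  node-c: 0.1 × 0.5 = 0.05
  node-e: 0.29 × 0.488 = 0.14152
  node-a: 0.09 × 0.32 = 0.0288
  node-b: 0.4 × 0.09 = 0.036
  node-d: 0.12 × 0.03 = 0.0036
Total = 0.25992.
Largest term belongs to node-e, so node-e is most probable.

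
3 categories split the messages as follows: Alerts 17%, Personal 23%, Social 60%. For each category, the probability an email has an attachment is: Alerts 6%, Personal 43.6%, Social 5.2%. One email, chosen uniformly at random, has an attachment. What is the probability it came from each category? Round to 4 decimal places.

Unnormalized posteriors (prior × likelihood):
  Alerts: 0.17 × 0.06 = 0.0102
  Personal: 0.23 × 0.436 = 0.10028
  Social: 0.6 × 0.052 = 0.0312
Normalizing constant = 0.14168.
P(Alerts | attachment) = 0.0102/0.14168 ≈ 0.0720
P(Personal | attachment) = 0.10028/0.14168 ≈ 0.7078
P(Social | attachment) = 0.0312/0.14168 ≈ 0.2202

Alerts 0.0720, Personal 0.7078, Social 0.2202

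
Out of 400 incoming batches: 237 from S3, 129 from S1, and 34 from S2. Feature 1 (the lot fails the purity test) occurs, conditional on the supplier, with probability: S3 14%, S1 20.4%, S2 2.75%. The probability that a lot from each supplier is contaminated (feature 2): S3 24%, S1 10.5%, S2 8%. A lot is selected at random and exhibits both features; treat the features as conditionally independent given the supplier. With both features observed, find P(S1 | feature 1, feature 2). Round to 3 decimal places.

0.256

By Bayes' rule, posterior ∝ prior × likelihood:
  S3: 0.5925 × 0.14 × 0.24 = 0.019908
  S1: 0.3225 × 0.204 × 0.105 = 0.00690795
  S2: 0.085 × 0.0275 × 0.08 = 0.000187
Normalizing constant = 0.02700295.
P(S1 | evidence) = 0.00690795 / 0.02700295 ≈ 0.256.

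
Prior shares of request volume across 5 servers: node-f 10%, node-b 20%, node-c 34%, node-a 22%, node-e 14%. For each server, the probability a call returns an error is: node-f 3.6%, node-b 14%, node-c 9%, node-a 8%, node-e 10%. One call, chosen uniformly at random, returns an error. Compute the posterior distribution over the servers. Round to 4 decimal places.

node-f 0.0384, node-b 0.2985, node-c 0.3262, node-a 0.1876, node-e 0.1493

By Bayes' rule, posterior ∝ prior × likelihood:
  node-f: 0.1 × 0.036 = 0.0036
  node-b: 0.2 × 0.14 = 0.028
  node-c: 0.34 × 0.09 = 0.0306
  node-a: 0.22 × 0.08 = 0.0176
  node-e: 0.14 × 0.1 = 0.014
Normalizing constant = 0.0938.
P(node-f | error) = 0.0036/0.0938 ≈ 0.0384
P(node-b | error) = 0.028/0.0938 ≈ 0.2985
P(node-c | error) = 0.0306/0.0938 ≈ 0.3262
P(node-a | error) = 0.0176/0.0938 ≈ 0.1876
P(node-e | error) = 0.014/0.0938 ≈ 0.1493
(Check: 0.0384+0.2985+0.3262+0.1876+0.1493 = 1.0000.)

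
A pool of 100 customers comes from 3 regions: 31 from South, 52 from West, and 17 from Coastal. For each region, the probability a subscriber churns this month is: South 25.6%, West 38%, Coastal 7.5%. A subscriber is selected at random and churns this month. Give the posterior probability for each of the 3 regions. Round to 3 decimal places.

South 0.274, West 0.682, Coastal 0.044

Unnormalized posteriors (prior × likelihood):
  South: 0.31 × 0.256 = 0.07936
  West: 0.52 × 0.38 = 0.1976
  Coastal: 0.17 × 0.075 = 0.01275
Total = 0.28971.
P(South | churn) = 0.07936/0.28971 ≈ 0.274
P(West | churn) = 0.1976/0.28971 ≈ 0.682
P(Coastal | churn) = 0.01275/0.28971 ≈ 0.044
(Check: 0.274+0.682+0.044 = 1.000.)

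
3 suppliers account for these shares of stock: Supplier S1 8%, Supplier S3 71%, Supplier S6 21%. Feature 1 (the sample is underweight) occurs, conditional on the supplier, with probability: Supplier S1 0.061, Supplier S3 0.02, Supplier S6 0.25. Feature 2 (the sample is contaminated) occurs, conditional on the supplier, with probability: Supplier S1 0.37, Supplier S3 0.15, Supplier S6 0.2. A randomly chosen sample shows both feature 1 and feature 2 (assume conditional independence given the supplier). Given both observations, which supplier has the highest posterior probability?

Prior × likelihood for each hypothesis:
  Supplier S1: 0.08 × 0.061 × 0.37 = 0.0018056
  Supplier S3: 0.71 × 0.02 × 0.15 = 0.00213
  Supplier S6: 0.21 × 0.25 × 0.2 = 0.0105
Sum = 0.0144356.
Largest term belongs to Supplier S6, so Supplier S6 is most probable.

Supplier S6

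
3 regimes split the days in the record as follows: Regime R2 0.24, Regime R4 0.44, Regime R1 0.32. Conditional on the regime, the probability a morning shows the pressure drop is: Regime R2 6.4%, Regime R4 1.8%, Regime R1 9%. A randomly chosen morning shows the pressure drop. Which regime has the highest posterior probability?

By Bayes' rule, posterior ∝ prior × likelihood:
  Regime R2: 0.24 × 0.064 = 0.01536
  Regime R4: 0.44 × 0.018 = 0.00792
  Regime R1: 0.32 × 0.09 = 0.0288
Sum = 0.05208.
Largest term belongs to Regime R1, so Regime R1 is most probable.

Regime R1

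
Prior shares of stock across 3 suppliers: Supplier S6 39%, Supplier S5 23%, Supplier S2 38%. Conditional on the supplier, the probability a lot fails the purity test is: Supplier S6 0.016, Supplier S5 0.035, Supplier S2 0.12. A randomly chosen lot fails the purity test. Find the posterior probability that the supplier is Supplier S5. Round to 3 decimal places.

0.134

By Bayes' rule, posterior ∝ prior × likelihood:
  Supplier S6: 0.39 × 0.016 = 0.00624
  Supplier S5: 0.23 × 0.035 = 0.00805
  Supplier S2: 0.38 × 0.12 = 0.0456
Sum = 0.05989.
P(Supplier S5 | evidence) = 0.00805 / 0.05989 ≈ 0.134.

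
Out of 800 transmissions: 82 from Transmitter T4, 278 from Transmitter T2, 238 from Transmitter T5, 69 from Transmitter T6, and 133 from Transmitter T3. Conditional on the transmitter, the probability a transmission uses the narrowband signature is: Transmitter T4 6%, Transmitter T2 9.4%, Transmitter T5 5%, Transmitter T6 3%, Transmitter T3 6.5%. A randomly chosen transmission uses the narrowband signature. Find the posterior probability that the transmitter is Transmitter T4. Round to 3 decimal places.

Compute prior × likelihood for every hypothesis:
  Transmitter T4: 0.1025 × 0.06 = 0.00615
  Transmitter T2: 0.3475 × 0.094 = 0.032665
  Transmitter T5: 0.2975 × 0.05 = 0.014875
  Transmitter T6: 0.08625 × 0.03 = 0.0025875
  Transmitter T3: 0.16625 × 0.065 = 0.01080625
Sum = 0.06708375.
P(Transmitter T4 | evidence) = 0.00615 / 0.06708375 ≈ 0.092.

0.092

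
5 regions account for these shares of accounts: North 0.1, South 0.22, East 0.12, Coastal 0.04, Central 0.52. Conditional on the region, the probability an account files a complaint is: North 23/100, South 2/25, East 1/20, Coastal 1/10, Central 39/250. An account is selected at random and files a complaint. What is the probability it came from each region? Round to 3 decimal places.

Prior × likelihood for each hypothesis:
  North: 0.1 × 0.23 = 0.023
  South: 0.22 × 0.08 = 0.0176
  East: 0.12 × 0.05 = 0.006
  Coastal: 0.04 × 0.1 = 0.004
  Central: 0.52 × 0.156 = 0.08112
Total = 0.13172.
P(North | complaint) = 0.023/0.13172 ≈ 0.175
P(South | complaint) = 0.0176/0.13172 ≈ 0.134
P(East | complaint) = 0.006/0.13172 ≈ 0.046
P(Coastal | complaint) = 0.004/0.13172 ≈ 0.030
P(Central | complaint) = 0.08112/0.13172 ≈ 0.616
(Check: 0.175+0.134+0.046+0.030+0.616 = 1.001.)

North 0.175, South 0.134, East 0.046, Coastal 0.030, Central 0.616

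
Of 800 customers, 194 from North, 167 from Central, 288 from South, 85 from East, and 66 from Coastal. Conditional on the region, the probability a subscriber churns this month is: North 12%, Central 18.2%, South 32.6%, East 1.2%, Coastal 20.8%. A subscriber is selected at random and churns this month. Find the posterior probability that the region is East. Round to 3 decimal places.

Unnormalized posteriors (prior × likelihood):
  North: 0.2425 × 0.12 = 0.0291
  Central: 0.20875 × 0.182 = 0.0379925
  South: 0.36 × 0.326 = 0.11736
  East: 0.10625 × 0.012 = 0.001275
  Coastal: 0.0825 × 0.208 = 0.01716
Total = 0.2028875.
P(East | evidence) = 0.001275 / 0.2028875 ≈ 0.006.

0.006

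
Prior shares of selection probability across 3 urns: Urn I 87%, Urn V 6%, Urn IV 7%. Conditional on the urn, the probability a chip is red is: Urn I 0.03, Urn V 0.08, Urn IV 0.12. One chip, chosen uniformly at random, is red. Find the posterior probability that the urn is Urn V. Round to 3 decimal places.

0.122

By Bayes' rule, posterior ∝ prior × likelihood:
  Urn I: 0.87 × 0.03 = 0.0261
  Urn V: 0.06 × 0.08 = 0.0048
  Urn IV: 0.07 × 0.12 = 0.0084
Normalizing constant = 0.0393.
P(Urn V | evidence) = 0.0048 / 0.0393 ≈ 0.122.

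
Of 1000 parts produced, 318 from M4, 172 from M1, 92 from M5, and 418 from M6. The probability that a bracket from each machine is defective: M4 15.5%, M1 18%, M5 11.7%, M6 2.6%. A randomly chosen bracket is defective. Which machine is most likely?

M4

By Bayes' rule, posterior ∝ prior × likelihood:
  M4: 0.318 × 0.155 = 0.04929
  M1: 0.172 × 0.18 = 0.03096
  M5: 0.092 × 0.117 = 0.010764
  M6: 0.418 × 0.026 = 0.010868
Total = 0.101882.
Largest term belongs to M4, so M4 is most probable.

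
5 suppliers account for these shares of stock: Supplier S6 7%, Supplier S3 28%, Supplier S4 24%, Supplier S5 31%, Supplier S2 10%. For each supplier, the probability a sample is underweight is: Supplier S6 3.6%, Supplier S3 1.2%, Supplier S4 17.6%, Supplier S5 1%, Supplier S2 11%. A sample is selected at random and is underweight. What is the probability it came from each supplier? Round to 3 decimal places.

Compute prior × likelihood for every hypothesis:
  Supplier S6: 0.07 × 0.036 = 0.00252
  Supplier S3: 0.28 × 0.012 = 0.00336
  Supplier S4: 0.24 × 0.176 = 0.04224
  Supplier S5: 0.31 × 0.01 = 0.0031
  Supplier S2: 0.1 × 0.11 = 0.011
Sum = 0.06222.
P(Supplier S6 | underweight) = 0.00252/0.06222 ≈ 0.041
P(Supplier S3 | underweight) = 0.00336/0.06222 ≈ 0.054
P(Supplier S4 | underweight) = 0.04224/0.06222 ≈ 0.679
P(Supplier S5 | underweight) = 0.0031/0.06222 ≈ 0.050
P(Supplier S2 | underweight) = 0.011/0.06222 ≈ 0.177

Supplier S6 0.041, Supplier S3 0.054, Supplier S4 0.679, Supplier S5 0.050, Supplier S2 0.177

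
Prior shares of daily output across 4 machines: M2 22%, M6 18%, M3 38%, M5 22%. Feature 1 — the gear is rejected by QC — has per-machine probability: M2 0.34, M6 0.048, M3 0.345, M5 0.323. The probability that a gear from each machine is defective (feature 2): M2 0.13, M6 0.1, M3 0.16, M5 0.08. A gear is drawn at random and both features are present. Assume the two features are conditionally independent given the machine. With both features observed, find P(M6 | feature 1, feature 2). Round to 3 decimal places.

0.023

By Bayes' rule, posterior ∝ prior × likelihood:
  M2: 0.22 × 0.34 × 0.13 = 0.009724
  M6: 0.18 × 0.048 × 0.1 = 0.000864
  M3: 0.38 × 0.345 × 0.16 = 0.020976
  M5: 0.22 × 0.323 × 0.08 = 0.0056848
Total = 0.0372488.
P(M6 | evidence) = 0.000864 / 0.0372488 ≈ 0.023.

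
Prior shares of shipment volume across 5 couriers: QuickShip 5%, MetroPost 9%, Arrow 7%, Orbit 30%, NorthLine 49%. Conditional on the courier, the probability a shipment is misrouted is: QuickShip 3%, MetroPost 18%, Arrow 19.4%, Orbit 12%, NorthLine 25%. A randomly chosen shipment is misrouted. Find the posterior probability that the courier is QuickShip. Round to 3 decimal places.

Prior × likelihood for each hypothesis:
  QuickShip: 0.05 × 0.03 = 0.0015
  MetroPost: 0.09 × 0.18 = 0.0162
  Arrow: 0.07 × 0.194 = 0.01358
  Orbit: 0.3 × 0.12 = 0.036
  NorthLine: 0.49 × 0.25 = 0.1225
Normalizing constant = 0.18978.
P(QuickShip | evidence) = 0.0015 / 0.18978 ≈ 0.008.

0.008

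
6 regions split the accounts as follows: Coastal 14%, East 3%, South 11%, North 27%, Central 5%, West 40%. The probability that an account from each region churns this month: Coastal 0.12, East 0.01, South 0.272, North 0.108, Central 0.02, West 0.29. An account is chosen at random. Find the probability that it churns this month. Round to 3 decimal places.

0.193

Compute prior × likelihood for every hypothesis:
  Coastal: 0.14 × 0.12 = 0.0168
  East: 0.03 × 0.01 = 0.0003
  South: 0.11 × 0.272 = 0.02992
  North: 0.27 × 0.108 = 0.02916
  Central: 0.05 × 0.02 = 0.001
  West: 0.4 × 0.29 = 0.116
P(churn) = 0.0168 + 0.0003 + 0.02992 + 0.02916 + 0.001 + 0.116 = 0.19318 → 0.193.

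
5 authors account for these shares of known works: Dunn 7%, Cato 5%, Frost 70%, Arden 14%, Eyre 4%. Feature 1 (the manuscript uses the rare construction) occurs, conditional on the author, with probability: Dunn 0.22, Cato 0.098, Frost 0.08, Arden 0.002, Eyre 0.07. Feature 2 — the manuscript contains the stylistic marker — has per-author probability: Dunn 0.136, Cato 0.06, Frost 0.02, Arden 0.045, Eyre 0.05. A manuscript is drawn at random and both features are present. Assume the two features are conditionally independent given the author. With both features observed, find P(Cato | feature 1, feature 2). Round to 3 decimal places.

0.080

Prior × likelihood for each hypothesis:
  Dunn: 0.07 × 0.22 × 0.136 = 0.0020944
  Cato: 0.05 × 0.098 × 0.06 = 0.000294
  Frost: 0.7 × 0.08 × 0.02 = 0.00112
  Arden: 0.14 × 0.002 × 0.045 = 0.0000126
  Eyre: 0.04 × 0.07 × 0.05 = 0.00014
Normalizing constant = 0.003661.
P(Cato | evidence) = 0.000294 / 0.003661 ≈ 0.080.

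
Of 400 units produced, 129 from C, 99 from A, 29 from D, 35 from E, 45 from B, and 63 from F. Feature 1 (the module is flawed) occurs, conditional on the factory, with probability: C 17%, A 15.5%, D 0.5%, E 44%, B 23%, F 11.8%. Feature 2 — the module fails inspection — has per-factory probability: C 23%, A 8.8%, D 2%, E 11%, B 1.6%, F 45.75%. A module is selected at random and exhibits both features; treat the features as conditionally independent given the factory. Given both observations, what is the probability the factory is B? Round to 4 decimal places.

0.0142

Compute prior × likelihood for every hypothesis:
  C: 0.3225 × 0.17 × 0.23 = 0.01260975
  A: 0.2475 × 0.155 × 0.088 = 0.0033759
  D: 0.0725 × 0.005 × 0.02 = 0.00000725
  E: 0.0875 × 0.44 × 0.11 = 0.004235
  B: 0.1125 × 0.23 × 0.016 = 0.000414
  F: 0.1575 × 0.118 × 0.4575 = 0.0085026375
Normalizing constant = 0.0291445375.
P(B | evidence) = 0.000414 / 0.0291445375 ≈ 0.0142.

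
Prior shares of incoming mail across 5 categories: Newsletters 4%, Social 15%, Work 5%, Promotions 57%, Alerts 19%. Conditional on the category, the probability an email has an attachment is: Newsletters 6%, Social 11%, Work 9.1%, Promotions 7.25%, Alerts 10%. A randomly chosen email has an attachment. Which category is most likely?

By Bayes' rule, posterior ∝ prior × likelihood:
  Newsletters: 0.04 × 0.06 = 0.0024
  Social: 0.15 × 0.11 = 0.0165
  Work: 0.05 × 0.091 = 0.00455
  Promotions: 0.57 × 0.0725 = 0.041325
  Alerts: 0.19 × 0.1 = 0.019
Normalizing constant = 0.083775.
Largest term belongs to Promotions, so Promotions is most probable.

Promotions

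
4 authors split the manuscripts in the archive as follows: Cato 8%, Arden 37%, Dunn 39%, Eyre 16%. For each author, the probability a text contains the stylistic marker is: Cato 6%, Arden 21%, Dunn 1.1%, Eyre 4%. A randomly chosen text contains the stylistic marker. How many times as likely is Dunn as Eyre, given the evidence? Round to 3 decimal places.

0.670

Prior × likelihood for each hypothesis:
  Cato: 0.08 × 0.06 = 0.0048
  Arden: 0.37 × 0.21 = 0.0777
  Dunn: 0.39 × 0.011 = 0.00429
  Eyre: 0.16 × 0.04 = 0.0064
Total = 0.09319.
The ratio is 0.00429 / 0.0064 (the normalizer cancels) = 0.670.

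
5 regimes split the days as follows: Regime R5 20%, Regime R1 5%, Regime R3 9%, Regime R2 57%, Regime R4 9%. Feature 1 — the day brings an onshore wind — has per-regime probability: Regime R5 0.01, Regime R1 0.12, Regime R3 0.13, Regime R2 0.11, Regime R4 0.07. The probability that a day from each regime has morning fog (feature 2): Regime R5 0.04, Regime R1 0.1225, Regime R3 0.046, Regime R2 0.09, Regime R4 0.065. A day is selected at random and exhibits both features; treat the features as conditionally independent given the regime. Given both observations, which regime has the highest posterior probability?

Compute prior × likelihood for every hypothesis:
  Regime R5: 0.2 × 0.01 × 0.04 = 0.00008
  Regime R1: 0.05 × 0.12 × 0.1225 = 0.000735
  Regime R3: 0.09 × 0.13 × 0.046 = 0.0005382
  Regime R2: 0.57 × 0.11 × 0.09 = 0.005643
  Regime R4: 0.09 × 0.07 × 0.065 = 0.0004095
Normalizing constant = 0.0074057.
Largest term belongs to Regime R2, so Regime R2 is most probable.

Regime R2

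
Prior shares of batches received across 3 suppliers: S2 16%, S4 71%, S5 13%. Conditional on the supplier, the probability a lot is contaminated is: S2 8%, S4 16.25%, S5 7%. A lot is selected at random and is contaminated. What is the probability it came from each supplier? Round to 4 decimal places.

S2 0.0932, S4 0.8405, S5 0.0663

By Bayes' rule, posterior ∝ prior × likelihood:
  S2: 0.16 × 0.08 = 0.0128
  S4: 0.71 × 0.1625 = 0.115375
  S5: 0.13 × 0.07 = 0.0091
Normalizing constant = 0.137275.
P(S2 | contaminated) = 0.0128/0.137275 ≈ 0.0932
P(S4 | contaminated) = 0.115375/0.137275 ≈ 0.8405
P(S5 | contaminated) = 0.0091/0.137275 ≈ 0.0663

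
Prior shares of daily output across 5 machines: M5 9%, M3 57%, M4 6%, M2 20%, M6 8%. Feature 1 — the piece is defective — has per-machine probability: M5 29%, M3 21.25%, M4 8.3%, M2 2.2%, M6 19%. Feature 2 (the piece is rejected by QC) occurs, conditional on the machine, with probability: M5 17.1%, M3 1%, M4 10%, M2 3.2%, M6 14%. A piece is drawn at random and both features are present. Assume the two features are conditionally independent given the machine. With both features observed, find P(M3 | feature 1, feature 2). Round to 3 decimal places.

Prior × likelihood for each hypothesis:
  M5: 0.09 × 0.29 × 0.171 = 0.0044631
  M3: 0.57 × 0.2125 × 0.01 = 0.00121125
  M4: 0.06 × 0.083 × 0.1 = 0.000498
  M2: 0.2 × 0.022 × 0.032 = 0.0001408
  M6: 0.08 × 0.19 × 0.14 = 0.002128
Total = 0.00844115.
P(M3 | evidence) = 0.00121125 / 0.00844115 ≈ 0.143.

0.143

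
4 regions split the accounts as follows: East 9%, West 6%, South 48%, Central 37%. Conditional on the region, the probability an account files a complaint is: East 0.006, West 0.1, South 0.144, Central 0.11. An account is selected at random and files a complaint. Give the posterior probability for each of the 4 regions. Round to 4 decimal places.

Unnormalized posteriors (prior × likelihood):
  East: 0.09 × 0.006 = 0.00054
  West: 0.06 × 0.1 = 0.006
  South: 0.48 × 0.144 = 0.06912
  Central: 0.37 × 0.11 = 0.0407
Normalizing constant = 0.11636.
P(East | complaint) = 0.00054/0.11636 ≈ 0.0046
P(West | complaint) = 0.006/0.11636 ≈ 0.0516
P(South | complaint) = 0.06912/0.11636 ≈ 0.5940
P(Central | complaint) = 0.0407/0.11636 ≈ 0.3498

East 0.0046, West 0.0516, South 0.5940, Central 0.3498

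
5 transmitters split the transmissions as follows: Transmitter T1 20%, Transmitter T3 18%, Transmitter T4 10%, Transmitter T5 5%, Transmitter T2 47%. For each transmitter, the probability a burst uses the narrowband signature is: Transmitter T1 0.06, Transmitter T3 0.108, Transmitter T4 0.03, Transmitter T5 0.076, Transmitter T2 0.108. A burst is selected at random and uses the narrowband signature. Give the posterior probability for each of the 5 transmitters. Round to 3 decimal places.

Prior × likelihood for each hypothesis:
  Transmitter T1: 0.2 × 0.06 = 0.012
  Transmitter T3: 0.18 × 0.108 = 0.01944
  Transmitter T4: 0.1 × 0.03 = 0.003
  Transmitter T5: 0.05 × 0.076 = 0.0038
  Transmitter T2: 0.47 × 0.108 = 0.05076
Sum = 0.089.
P(Transmitter T1 | narrowband) = 0.012/0.089 ≈ 0.135
P(Transmitter T3 | narrowband) = 0.01944/0.089 ≈ 0.218
P(Transmitter T4 | narrowband) = 0.003/0.089 ≈ 0.034
P(Transmitter T5 | narrowband) = 0.0038/0.089 ≈ 0.043
P(Transmitter T2 | narrowband) = 0.05076/0.089 ≈ 0.570

Transmitter T1 0.135, Transmitter T3 0.218, Transmitter T4 0.034, Transmitter T5 0.043, Transmitter T2 0.570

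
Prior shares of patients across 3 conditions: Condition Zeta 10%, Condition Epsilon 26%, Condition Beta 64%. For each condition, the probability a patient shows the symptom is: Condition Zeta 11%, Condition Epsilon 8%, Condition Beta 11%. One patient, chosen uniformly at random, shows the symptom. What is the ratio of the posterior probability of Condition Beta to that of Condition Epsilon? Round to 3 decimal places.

3.385

Prior × likelihood for each hypothesis:
  Condition Zeta: 0.1 × 0.11 = 0.011
  Condition Epsilon: 0.26 × 0.08 = 0.0208
  Condition Beta: 0.64 × 0.11 = 0.0704
Sum = 0.1022.
The ratio is 0.0704 / 0.0208 (the normalizer cancels) = 3.385.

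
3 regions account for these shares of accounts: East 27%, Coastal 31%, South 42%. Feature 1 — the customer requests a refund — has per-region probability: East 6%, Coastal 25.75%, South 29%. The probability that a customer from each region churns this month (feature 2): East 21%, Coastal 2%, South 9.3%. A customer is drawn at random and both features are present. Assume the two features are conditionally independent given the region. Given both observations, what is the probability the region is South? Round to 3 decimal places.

Compute prior × likelihood for every hypothesis:
  East: 0.27 × 0.06 × 0.21 = 0.003402
  Coastal: 0.31 × 0.2575 × 0.02 = 0.0015965
  South: 0.42 × 0.29 × 0.093 = 0.0113274
Normalizing constant = 0.0163259.
P(South | evidence) = 0.0113274 / 0.0163259 ≈ 0.694.

0.694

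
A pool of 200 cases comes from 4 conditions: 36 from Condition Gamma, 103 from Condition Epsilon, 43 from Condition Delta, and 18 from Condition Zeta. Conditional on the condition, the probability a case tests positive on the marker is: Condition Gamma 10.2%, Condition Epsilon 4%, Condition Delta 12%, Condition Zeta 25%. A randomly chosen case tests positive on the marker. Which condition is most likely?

Condition Delta

By Bayes' rule, posterior ∝ prior × likelihood:
  Condition Gamma: 0.18 × 0.102 = 0.01836
  Condition Epsilon: 0.515 × 0.04 = 0.0206
  Condition Delta: 0.215 × 0.12 = 0.0258
  Condition Zeta: 0.09 × 0.25 = 0.0225
Normalizing constant = 0.08726.
Largest term belongs to Condition Delta, so Condition Delta is most probable.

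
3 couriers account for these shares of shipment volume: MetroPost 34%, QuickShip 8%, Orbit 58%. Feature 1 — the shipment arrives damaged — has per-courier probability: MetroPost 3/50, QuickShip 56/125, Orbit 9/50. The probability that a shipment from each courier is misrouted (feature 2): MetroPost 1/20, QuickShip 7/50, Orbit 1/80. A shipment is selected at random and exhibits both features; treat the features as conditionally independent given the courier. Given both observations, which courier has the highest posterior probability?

QuickShip

By Bayes' rule, posterior ∝ prior × likelihood:
  MetroPost: 0.34 × 0.06 × 0.05 = 0.00102
  QuickShip: 0.08 × 0.448 × 0.14 = 0.0050176
  Orbit: 0.58 × 0.18 × 0.0125 = 0.001305
Normalizing constant = 0.0073426.
Largest term belongs to QuickShip, so QuickShip is most probable.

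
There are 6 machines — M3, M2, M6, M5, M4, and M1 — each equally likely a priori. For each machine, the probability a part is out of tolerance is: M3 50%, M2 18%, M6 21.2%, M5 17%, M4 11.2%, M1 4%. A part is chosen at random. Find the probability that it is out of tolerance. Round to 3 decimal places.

Since the prior is uniform, the posterior is proportional to the likelihood:
  M3: 0.5
  M2: 0.18
  M6: 0.212
  M5: 0.17
  M4: 0.112
  M1: 0.04
P(oversize) = (1/6) × (0.5 + 0.18 + 0.212 + 0.17 + 0.112 + 0.04) = 1.214/6 ≈ 0.202.

0.202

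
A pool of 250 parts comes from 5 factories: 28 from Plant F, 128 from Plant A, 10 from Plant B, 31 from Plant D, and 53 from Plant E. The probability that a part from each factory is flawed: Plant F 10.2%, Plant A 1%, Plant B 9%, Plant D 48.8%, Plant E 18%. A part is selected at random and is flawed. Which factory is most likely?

Plant D

Prior × likelihood for each hypothesis:
  Plant F: 0.112 × 0.102 = 0.011424
  Plant A: 0.512 × 0.01 = 0.00512
  Plant B: 0.04 × 0.09 = 0.0036
  Plant D: 0.124 × 0.488 = 0.060512
  Plant E: 0.212 × 0.18 = 0.03816
Total = 0.118816.
Largest term belongs to Plant D, so Plant D is most probable.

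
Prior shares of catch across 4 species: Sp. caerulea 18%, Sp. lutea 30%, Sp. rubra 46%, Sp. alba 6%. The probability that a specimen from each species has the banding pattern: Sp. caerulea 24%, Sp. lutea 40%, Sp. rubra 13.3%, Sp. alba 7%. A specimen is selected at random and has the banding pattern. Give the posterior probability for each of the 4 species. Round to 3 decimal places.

Sp. caerulea 0.189, Sp. lutea 0.525, Sp. rubra 0.268, Sp. alba 0.018

Unnormalized posteriors (prior × likelihood):
  Sp. caerulea: 0.18 × 0.24 = 0.0432
  Sp. lutea: 0.3 × 0.4 = 0.12
  Sp. rubra: 0.46 × 0.133 = 0.06118
  Sp. alba: 0.06 × 0.07 = 0.0042
Total = 0.22858.
P(Sp. caerulea | banded) = 0.0432/0.22858 ≈ 0.189
P(Sp. lutea | banded) = 0.12/0.22858 ≈ 0.525
P(Sp. rubra | banded) = 0.06118/0.22858 ≈ 0.268
P(Sp. alba | banded) = 0.0042/0.22858 ≈ 0.018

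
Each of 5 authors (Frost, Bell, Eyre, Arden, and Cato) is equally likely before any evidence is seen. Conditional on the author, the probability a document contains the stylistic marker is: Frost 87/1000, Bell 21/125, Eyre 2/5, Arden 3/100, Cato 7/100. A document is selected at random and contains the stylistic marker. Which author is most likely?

Since the prior is uniform, the posterior is proportional to the likelihood:
  Frost: 0.087
  Bell: 0.168
  Eyre: 0.4
  Arden: 0.03
  Cato: 0.07
Sum = 0.755.
Largest term belongs to Eyre, so Eyre is most probable.

Eyre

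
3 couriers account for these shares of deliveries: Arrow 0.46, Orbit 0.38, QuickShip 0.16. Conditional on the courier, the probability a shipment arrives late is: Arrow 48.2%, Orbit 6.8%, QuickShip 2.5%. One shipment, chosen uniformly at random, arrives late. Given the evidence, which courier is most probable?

Arrow

Compute prior × likelihood for every hypothesis:
  Arrow: 0.46 × 0.482 = 0.22172
  Orbit: 0.38 × 0.068 = 0.02584
  QuickShip: 0.16 × 0.025 = 0.004
Total = 0.25156.
Largest term belongs to Arrow, so Arrow is most probable.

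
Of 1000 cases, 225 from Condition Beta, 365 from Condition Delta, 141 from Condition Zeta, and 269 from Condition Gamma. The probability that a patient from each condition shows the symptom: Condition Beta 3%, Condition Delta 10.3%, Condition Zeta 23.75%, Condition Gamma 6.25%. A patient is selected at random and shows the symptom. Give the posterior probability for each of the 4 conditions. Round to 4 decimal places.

Condition Beta 0.0713, Condition Delta 0.3972, Condition Zeta 0.3538, Condition Gamma 0.1776

By Bayes' rule, posterior ∝ prior × likelihood:
  Condition Beta: 0.225 × 0.03 = 0.00675
  Condition Delta: 0.365 × 0.103 = 0.037595
  Condition Zeta: 0.141 × 0.2375 = 0.0334875
  Condition Gamma: 0.269 × 0.0625 = 0.0168125
Total = 0.094645.
P(Condition Beta | symptomatic) = 0.00675/0.094645 ≈ 0.0713
P(Condition Delta | symptomatic) = 0.037595/0.094645 ≈ 0.3972
P(Condition Zeta | symptomatic) = 0.0334875/0.094645 ≈ 0.3538
P(Condition Gamma | symptomatic) = 0.0168125/0.094645 ≈ 0.1776
(Check: 0.0713+0.3972+0.3538+0.1776 = 0.9999.)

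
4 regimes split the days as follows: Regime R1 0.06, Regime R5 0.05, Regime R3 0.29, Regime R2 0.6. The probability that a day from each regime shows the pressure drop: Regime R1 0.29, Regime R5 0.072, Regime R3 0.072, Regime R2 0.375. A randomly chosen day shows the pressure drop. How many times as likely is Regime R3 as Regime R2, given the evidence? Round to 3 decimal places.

Unnormalized posteriors (prior × likelihood):
  Regime R1: 0.06 × 0.29 = 0.0174
  Regime R5: 0.05 × 0.072 = 0.0036
  Regime R3: 0.29 × 0.072 = 0.02088
  Regime R2: 0.6 × 0.375 = 0.225
Sum = 0.26688.
The ratio is 0.02088 / 0.225 (the normalizer cancels) = 0.093.

0.093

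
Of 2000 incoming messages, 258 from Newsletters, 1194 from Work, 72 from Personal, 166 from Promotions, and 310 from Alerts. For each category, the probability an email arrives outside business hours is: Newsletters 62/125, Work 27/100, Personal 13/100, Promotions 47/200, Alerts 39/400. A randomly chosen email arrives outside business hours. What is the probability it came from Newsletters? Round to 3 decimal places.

Unnormalized posteriors (prior × likelihood):
  Newsletters: 0.129 × 0.496 = 0.063984
  Work: 0.597 × 0.27 = 0.16119
  Personal: 0.036 × 0.13 = 0.00468
  Promotions: 0.083 × 0.235 = 0.019505
  Alerts: 0.155 × 0.0975 = 0.0151125
Sum = 0.2644715.
P(Newsletters | evidence) = 0.063984 / 0.2644715 ≈ 0.242.

0.242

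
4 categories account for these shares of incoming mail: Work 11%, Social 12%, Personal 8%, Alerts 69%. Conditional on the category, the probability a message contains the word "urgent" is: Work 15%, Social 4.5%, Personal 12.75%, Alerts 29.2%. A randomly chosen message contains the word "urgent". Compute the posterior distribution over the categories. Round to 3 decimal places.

Work 0.071, Social 0.023, Personal 0.044, Alerts 0.863

Compute prior × likelihood for every hypothesis:
  Work: 0.11 × 0.15 = 0.0165
  Social: 0.12 × 0.045 = 0.0054
  Personal: 0.08 × 0.1275 = 0.0102
  Alerts: 0.69 × 0.292 = 0.20148
Normalizing constant = 0.23358.
P(Work | urgent-flag) = 0.0165/0.23358 ≈ 0.071
P(Social | urgent-flag) = 0.0054/0.23358 ≈ 0.023
P(Personal | urgent-flag) = 0.0102/0.23358 ≈ 0.044
P(Alerts | urgent-flag) = 0.20148/0.23358 ≈ 0.863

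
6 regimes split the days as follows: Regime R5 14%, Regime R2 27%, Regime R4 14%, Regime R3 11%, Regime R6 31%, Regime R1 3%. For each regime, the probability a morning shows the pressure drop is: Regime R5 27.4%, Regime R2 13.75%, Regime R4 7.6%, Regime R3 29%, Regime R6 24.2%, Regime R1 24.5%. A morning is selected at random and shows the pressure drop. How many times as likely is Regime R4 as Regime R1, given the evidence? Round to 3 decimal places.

Compute prior × likelihood for every hypothesis:
  Regime R5: 0.14 × 0.274 = 0.03836
  Regime R2: 0.27 × 0.1375 = 0.037125
  Regime R4: 0.14 × 0.076 = 0.01064
  Regime R3: 0.11 × 0.29 = 0.0319
  Regime R6: 0.31 × 0.242 = 0.07502
  Regime R1: 0.03 × 0.245 = 0.00735
Sum = 0.200395.
The ratio is 0.01064 / 0.00735 (the normalizer cancels) = 1.448.

1.448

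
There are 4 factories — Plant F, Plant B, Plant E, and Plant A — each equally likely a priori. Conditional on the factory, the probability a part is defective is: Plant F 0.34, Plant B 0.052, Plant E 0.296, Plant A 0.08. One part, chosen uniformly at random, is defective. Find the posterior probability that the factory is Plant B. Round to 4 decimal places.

0.0677

Since the prior is uniform, the posterior is proportional to the likelihood:
  Plant F: 0.34
  Plant B: 0.052
  Plant E: 0.296
  Plant A: 0.08
Sum = 0.768.
P(Plant B | evidence) = 0.052 / 0.768 ≈ 0.0677.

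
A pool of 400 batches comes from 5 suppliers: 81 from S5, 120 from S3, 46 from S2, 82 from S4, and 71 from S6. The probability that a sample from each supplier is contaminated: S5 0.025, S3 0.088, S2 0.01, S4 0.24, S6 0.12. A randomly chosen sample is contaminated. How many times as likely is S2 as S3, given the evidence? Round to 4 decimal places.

Unnormalized posteriors (prior × likelihood):
  S5: 0.2025 × 0.025 = 0.0050625
  S3: 0.3 × 0.088 = 0.0264
  S2: 0.115 × 0.01 = 0.00115
  S4: 0.205 × 0.24 = 0.0492
  S6: 0.1775 × 0.12 = 0.0213
Total = 0.1031125.
The ratio is 0.00115 / 0.0264 (the normalizer cancels) = 0.0436.

0.0436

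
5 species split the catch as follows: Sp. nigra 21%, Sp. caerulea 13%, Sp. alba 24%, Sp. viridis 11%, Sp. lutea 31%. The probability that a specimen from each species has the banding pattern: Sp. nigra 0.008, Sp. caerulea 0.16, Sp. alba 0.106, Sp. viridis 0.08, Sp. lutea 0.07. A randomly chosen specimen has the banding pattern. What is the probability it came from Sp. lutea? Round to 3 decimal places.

0.277

Prior × likelihood for each hypothesis:
  Sp. nigra: 0.21 × 0.008 = 0.00168
  Sp. caerulea: 0.13 × 0.16 = 0.0208
  Sp. alba: 0.24 × 0.106 = 0.02544
  Sp. viridis: 0.11 × 0.08 = 0.0088
  Sp. lutea: 0.31 × 0.07 = 0.0217
Sum = 0.07842.
P(Sp. lutea | evidence) = 0.0217 / 0.07842 ≈ 0.277.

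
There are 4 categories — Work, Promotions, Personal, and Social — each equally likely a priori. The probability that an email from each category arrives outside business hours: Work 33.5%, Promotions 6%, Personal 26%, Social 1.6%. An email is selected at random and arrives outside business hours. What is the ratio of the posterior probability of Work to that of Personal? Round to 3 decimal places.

1.288

With a uniform prior (1/4 each), posterior ∝ likelihood:
  Work: 0.335
  Promotions: 0.06
  Personal: 0.26
  Social: 0.016
Total = 0.671.
The ratio is 0.335 / 0.26 (the normalizer cancels) = 1.288.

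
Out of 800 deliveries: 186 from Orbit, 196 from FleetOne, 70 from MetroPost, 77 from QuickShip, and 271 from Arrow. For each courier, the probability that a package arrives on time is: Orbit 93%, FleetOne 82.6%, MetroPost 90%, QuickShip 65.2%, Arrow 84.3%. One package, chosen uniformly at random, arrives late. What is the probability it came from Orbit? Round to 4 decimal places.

Taking complements, P(late | each) = Orbit 0.07, FleetOne 0.174, MetroPost 0.1, QuickShip 0.348, Arrow 0.157.
Prior × likelihood for each hypothesis:
  Orbit: 0.2325 × 0.07 = 0.016275
  FleetOne: 0.245 × 0.174 = 0.04263
  MetroPost: 0.0875 × 0.1 = 0.00875
  QuickShip: 0.09625 × 0.348 = 0.033495
  Arrow: 0.33875 × 0.157 = 0.05318375
Normalizing constant = 0.15433375.
P(Orbit | evidence) = 0.016275 / 0.15433375 ≈ 0.1055.

0.1055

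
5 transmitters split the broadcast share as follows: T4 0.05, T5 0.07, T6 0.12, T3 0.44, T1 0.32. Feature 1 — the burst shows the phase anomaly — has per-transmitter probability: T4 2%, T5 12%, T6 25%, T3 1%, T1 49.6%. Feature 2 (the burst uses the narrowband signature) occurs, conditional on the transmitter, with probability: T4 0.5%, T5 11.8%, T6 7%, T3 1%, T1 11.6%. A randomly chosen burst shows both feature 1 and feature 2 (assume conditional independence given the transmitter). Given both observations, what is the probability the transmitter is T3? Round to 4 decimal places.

0.0020

Compute prior × likelihood for every hypothesis:
  T4: 0.05 × 0.02 × 0.005 = 0.000005
  T5: 0.07 × 0.12 × 0.118 = 0.0009912
  T6: 0.12 × 0.25 × 0.07 = 0.0021
  T3: 0.44 × 0.01 × 0.01 = 0.000044
  T1: 0.32 × 0.496 × 0.116 = 0.01841152
Normalizing constant = 0.02155172.
P(T3 | evidence) = 0.000044 / 0.02155172 ≈ 0.0020.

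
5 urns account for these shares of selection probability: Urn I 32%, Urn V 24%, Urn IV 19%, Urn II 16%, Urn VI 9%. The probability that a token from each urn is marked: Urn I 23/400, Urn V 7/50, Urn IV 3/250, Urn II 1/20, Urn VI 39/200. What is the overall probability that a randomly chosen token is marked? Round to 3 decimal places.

0.080

Unnormalized posteriors (prior × likelihood):
  Urn I: 0.32 × 0.0575 = 0.0184
  Urn V: 0.24 × 0.14 = 0.0336
  Urn IV: 0.19 × 0.012 = 0.00228
  Urn II: 0.16 × 0.05 = 0.008
  Urn VI: 0.09 × 0.195 = 0.01755
P(marked) = 0.0184 + 0.0336 + 0.00228 + 0.008 + 0.01755 = 0.07983 → 0.080.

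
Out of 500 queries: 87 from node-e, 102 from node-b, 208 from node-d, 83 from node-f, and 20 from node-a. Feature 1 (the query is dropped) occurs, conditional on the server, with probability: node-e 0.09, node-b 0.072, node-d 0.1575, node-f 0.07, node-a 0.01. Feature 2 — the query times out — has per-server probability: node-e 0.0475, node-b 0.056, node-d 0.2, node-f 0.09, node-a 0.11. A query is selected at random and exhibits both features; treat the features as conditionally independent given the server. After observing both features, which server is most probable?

Prior × likelihood for each hypothesis:
  node-e: 0.174 × 0.09 × 0.0475 = 0.00074385
  node-b: 0.204 × 0.072 × 0.056 = 0.000822528
  node-d: 0.416 × 0.1575 × 0.2 = 0.013104
  node-f: 0.166 × 0.07 × 0.09 = 0.0010458
  node-a: 0.04 × 0.01 × 0.11 = 0.000044
Normalizing constant = 0.015760178.
Largest term belongs to node-d, so node-d is most probable.

node-d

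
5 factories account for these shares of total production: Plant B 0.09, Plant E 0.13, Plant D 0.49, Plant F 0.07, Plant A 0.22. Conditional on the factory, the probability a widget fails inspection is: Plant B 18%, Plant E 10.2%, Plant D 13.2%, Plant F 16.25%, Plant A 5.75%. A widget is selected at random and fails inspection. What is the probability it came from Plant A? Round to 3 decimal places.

0.107

Unnormalized posteriors (prior × likelihood):
  Plant B: 0.09 × 0.18 = 0.0162
  Plant E: 0.13 × 0.102 = 0.01326
  Plant D: 0.49 × 0.132 = 0.06468
  Plant F: 0.07 × 0.1625 = 0.011375
  Plant A: 0.22 × 0.0575 = 0.01265
Sum = 0.118165.
P(Plant A | evidence) = 0.01265 / 0.118165 ≈ 0.107.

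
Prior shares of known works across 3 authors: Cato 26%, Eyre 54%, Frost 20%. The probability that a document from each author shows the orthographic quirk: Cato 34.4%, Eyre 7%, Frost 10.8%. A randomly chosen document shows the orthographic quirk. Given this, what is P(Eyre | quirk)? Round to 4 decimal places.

0.2540

Compute prior × likelihood for every hypothesis:
  Cato: 0.26 × 0.344 = 0.08944
  Eyre: 0.54 × 0.07 = 0.0378
  Frost: 0.2 × 0.108 = 0.0216
Normalizing constant = 0.14884.
P(Eyre | evidence) = 0.0378 / 0.14884 ≈ 0.2540.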